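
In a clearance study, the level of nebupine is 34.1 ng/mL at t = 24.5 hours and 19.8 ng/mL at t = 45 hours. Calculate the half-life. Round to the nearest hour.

26 hours

Over Δt = 45 − 24.5 = 20.5 hours, the level fell by a factor of 34.1/19.8 ≈ 1.7222.
n = log₂(1.7222) ≈ 0.78427 half-lives, so t½ = 20.5/0.78427 ≈ 26.139 hours.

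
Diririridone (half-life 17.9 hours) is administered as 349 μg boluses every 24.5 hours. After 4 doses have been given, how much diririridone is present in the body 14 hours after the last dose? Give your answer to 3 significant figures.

324 μg

The 4 doses were given 87.5, 63, 38.5, 14 hours ago.
Total = 349·(1/2)^(87.5/17.9) + 349·(1/2)^(63/17.9) + 349·(1/2)^(38.5/17.9) + 349·(1/2)^(14/17.9)
      = 11.784 + 30.432 + 78.588 + 202.95 ≈ 323.75 μg.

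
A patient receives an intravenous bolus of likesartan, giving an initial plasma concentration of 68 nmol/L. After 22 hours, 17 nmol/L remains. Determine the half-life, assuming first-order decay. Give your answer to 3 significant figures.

A/A₀ = 17/68 ≈ 0.25.
n = log₂(4) ≈ 2 half-lives elapsed in 22 hours.
t½ = 22/2 ≈ 11 hours.

11.0 hours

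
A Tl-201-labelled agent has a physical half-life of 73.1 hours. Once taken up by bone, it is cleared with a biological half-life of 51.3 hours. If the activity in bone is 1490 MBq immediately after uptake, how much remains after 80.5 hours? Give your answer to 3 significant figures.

1/t_eff = 1/t_phys + 1/t_biol = 1/73.1 + 1/51.3 = 0.033173 per hour.
t_eff = 73.1 × 51.3 / (73.1 + 51.3) ≈ 30.145 hours.
Remaining = 1490 × (1/2)^(80.5/30.145) = 1490 × (1/2)^2.6704 ≈ 234.05 MBq.

234 MBq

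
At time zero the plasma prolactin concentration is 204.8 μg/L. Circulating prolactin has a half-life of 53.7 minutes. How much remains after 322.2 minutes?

3.2 μg/L

Elapsed time is 6 half-lives (322.2/53.7).
Each half-life halves the amount: 204.8 × (1/2)^6 = 204.8/64 = 3.2 μg/L.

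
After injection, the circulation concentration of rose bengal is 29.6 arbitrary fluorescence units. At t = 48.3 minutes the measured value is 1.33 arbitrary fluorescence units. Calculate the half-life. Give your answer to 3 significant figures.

A/A₀ = 1.33/29.6 ≈ 0.044932.
n = log₂(22.256) ≈ 4.4761 half-lives elapsed in 48.3 minutes.
t½ = 48.3/4.4761 ≈ 10.791 minutes.

10.8 minutes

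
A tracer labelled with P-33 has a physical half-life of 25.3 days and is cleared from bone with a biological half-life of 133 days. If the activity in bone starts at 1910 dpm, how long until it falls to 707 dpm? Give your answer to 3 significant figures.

30.5 days

1/t_eff = 1/t_phys + 1/t_biol = 1/25.3 + 1/133 = 0.047044 per day.
t_eff = 25.3 × 133 / (25.3 + 133) ≈ 21.256 days.
n = log₂(1910/707) ≈ 1.4338; t = 1.4338 × 21.256 ≈ 30.477 days.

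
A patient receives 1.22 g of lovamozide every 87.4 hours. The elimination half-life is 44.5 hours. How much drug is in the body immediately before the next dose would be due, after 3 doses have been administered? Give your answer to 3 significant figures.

0.413 g

The 3 doses were given 262.2, 174.8, 87.4 hours ago.
Total = 1.22·(1/2)^(262.2/44.5) + 1.22·(1/2)^(174.8/44.5) + 1.22·(1/2)^(87.4/44.5)
      = 0.020542 + 0.080147 + 0.3127 ≈ 0.41339 g.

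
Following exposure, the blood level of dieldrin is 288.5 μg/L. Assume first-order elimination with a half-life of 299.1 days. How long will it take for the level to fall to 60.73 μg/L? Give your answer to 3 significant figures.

672 days

Fraction remaining = 60.73/288.5 ≈ 0.2105.
n = log₂(288.5/60.73) = ln(4.7505)/ln 2 ≈ 2.2481 half-lives.
t = n × t½ = 2.2481 × 299.1 ≈ 672.4 days.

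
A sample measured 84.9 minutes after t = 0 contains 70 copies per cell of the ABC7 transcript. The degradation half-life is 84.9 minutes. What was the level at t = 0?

140 copies per cell

Number of half-lives elapsed: n = 84.9/84.9 ≈ 1.
A₀ = A × 2^n = 70 × 2^1 = 70 × 2 ≈ 140 copies per cell.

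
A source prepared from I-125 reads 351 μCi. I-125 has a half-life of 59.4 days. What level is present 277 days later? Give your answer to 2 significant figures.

Number of half-lives: n = 277/59.4 ≈ 4.6633.
Remaining = 351 × (1/2)^4.6633 = 351 × 0.039465 ≈ 13.852 μCi.

14 μCi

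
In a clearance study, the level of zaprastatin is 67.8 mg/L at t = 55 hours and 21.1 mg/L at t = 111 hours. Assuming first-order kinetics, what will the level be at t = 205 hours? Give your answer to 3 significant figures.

Over Δt = 111 − 55 = 56 hours, the level fell by a factor of 67.8/21.1 ≈ 3.2133.
n = log₂(3.2133) ≈ 1.684 half-lives, so t½ = 56/1.684 ≈ 33.253 hours.
From t = 111 to t = 205: 21.1 × (1/2)^((205−111)/33.253) ≈ 2.974 mg/L.

2.97 mg/L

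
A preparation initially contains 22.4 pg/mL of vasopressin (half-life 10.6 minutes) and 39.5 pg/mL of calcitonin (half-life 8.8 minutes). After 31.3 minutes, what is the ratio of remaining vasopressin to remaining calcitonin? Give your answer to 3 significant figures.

0.862

vasopressin: 22.4 × (1/2)^(31.3/10.6) = 22.4 × (1/2)^2.9528 ≈ 2.8931 pg/mL.
calcitonin: 39.5 × (1/2)^(31.3/8.8) = 39.5 × (1/2)^3.5568 ≈ 3.3565 pg/mL.
Ratio ≈ 2.8931 / 3.3565 ≈ 0.86192.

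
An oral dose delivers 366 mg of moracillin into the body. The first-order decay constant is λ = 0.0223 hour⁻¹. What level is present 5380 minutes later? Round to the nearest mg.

50 mg

t½ = ln 2 / λ = 0.69315 / 0.0223 ≈ 31.083 hours.
Convert the elapsed time: 5380 minutes = 89.6667 hours.
Number of half-lives: n = 89.6667/31.083 ≈ 2.8848.
Remaining = 366 × (1/2)^2.8848 = 366 × 0.13539 ≈ 49.554 mg.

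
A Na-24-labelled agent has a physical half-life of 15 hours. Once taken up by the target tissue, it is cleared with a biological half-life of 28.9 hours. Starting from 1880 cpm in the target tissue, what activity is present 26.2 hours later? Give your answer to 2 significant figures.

300 cpm

1/t_eff = 1/t_phys + 1/t_biol = 1/15 + 1/28.9 = 0.10127 per hour.
t_eff = 15 × 28.9 / (15 + 28.9) ≈ 9.8747 hours.
Remaining = 1880 × (1/2)^(26.2/9.8747) = 1880 × (1/2)^2.6532 ≈ 298.85 cpm.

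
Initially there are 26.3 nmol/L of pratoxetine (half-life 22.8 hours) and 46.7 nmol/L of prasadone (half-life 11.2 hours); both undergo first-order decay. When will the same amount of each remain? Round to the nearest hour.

Set 26.3·(1/2)^(t/22.8) = 46.7·(1/2)^(t/11.2).
Taking log₂: log₂(26.3/46.7) = t·(1/22.8 − 1/11.2).
log₂(0.56317) = -0.82836; 1/22.8 − 1/11.2 = -0.045426.
t = -0.82836 / -0.045426 ≈ 18.235 hours.

18 hours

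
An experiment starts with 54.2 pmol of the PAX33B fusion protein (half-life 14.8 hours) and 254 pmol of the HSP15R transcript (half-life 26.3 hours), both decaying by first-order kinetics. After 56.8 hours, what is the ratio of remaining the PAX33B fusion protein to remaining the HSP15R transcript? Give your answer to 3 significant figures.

0.0667

PAX33B fusion protein: 54.2 × (1/2)^(56.8/14.8) = 54.2 × (1/2)^3.8378 ≈ 3.7905 pmol.
HSP15R transcript: 254 × (1/2)^(56.8/26.3) = 254 × (1/2)^2.1597 ≈ 56.846 pmol.
Ratio ≈ 3.7905 / 56.846 ≈ 0.06668.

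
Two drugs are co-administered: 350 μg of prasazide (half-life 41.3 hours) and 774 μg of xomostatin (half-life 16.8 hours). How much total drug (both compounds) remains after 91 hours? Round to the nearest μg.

94 μg

prasazide: 350 × (1/2)^(91/41.3) = 350 × (1/2)^2.2034 ≈ 75.994 μg.
xomostatin: 774 × (1/2)^(91/16.8) = 774 × (1/2)^5.4167 ≈ 18.12 μg.
Total = 75.994 + 18.12 ≈ 94.115 μg.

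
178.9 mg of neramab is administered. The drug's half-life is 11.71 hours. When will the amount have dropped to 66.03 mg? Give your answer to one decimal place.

Fraction remaining = 66.03/178.9 ≈ 0.36909.
n = log₂(178.9/66.03) = ln(2.7094)/ln 2 ≈ 1.438 half-lives.
t = n × t½ = 1.438 × 11.71 ≈ 16.839 hours.

16.8 hours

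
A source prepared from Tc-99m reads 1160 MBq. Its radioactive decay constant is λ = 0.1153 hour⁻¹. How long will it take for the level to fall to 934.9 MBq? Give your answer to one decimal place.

t½ = ln 2 / λ = 0.69315 / 0.1153 ≈ 6.0117 hours.
Fraction remaining = 934.9/1160 ≈ 0.80595.
n = log₂(1160/934.9) = ln(1.2408)/ln 2 ≈ 0.31124 half-lives.
t = n × t½ = 0.31124 × 6.0117 ≈ 1.8711 hours.

1.9 hours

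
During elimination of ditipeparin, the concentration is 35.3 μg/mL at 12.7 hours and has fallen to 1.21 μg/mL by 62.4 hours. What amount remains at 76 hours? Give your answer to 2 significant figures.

0.48 μg/mL

Over Δt = 62.4 − 12.7 = 49.7 hours, the level fell by a factor of 35.3/1.21 ≈ 29.174.
n = log₂(29.174) ≈ 4.8666 half-lives, so t½ = 49.7/4.8666 ≈ 10.212 hours.
From t = 62.4 to t = 76: 1.21 × (1/2)^((76−62.4)/10.212) ≈ 0.48073 μg/mL.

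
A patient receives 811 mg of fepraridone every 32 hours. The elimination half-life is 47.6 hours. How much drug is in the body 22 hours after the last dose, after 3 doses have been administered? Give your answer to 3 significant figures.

1190 mg

The 3 doses were given 86, 54, 22 hours ago.
Total = 811·(1/2)^(86/47.6) + 811·(1/2)^(54/47.6) + 811·(1/2)^(22/47.6)
      = 231.82 + 369.42 + 588.69 ≈ 1189.9 mg.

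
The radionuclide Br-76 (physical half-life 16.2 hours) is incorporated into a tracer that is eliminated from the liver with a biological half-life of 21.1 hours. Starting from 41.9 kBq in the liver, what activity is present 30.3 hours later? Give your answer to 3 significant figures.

4.24 kBq

1/t_eff = 1/t_phys + 1/t_biol = 1/16.2 + 1/21.1 = 0.10912 per hour.
t_eff = 16.2 × 21.1 / (16.2 + 21.1) ≈ 9.1641 hours.
Remaining = 41.9 × (1/2)^(30.3/9.1641) = 41.9 × (1/2)^3.3064 ≈ 4.2354 kBq.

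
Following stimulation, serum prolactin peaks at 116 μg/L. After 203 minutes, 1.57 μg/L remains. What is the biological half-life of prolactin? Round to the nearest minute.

A/A₀ = 1.57/116 ≈ 0.013534.
n = log₂(73.885) ≈ 6.2072 half-lives elapsed in 203 minutes.
t½ = 203/6.2072 ≈ 32.704 minutes.

33 minutes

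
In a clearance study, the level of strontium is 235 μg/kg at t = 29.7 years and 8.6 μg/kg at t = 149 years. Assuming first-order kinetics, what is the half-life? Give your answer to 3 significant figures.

Over Δt = 149 − 29.7 = 119.3 years, the level fell by a factor of 235/8.6 ≈ 27.326.
n = log₂(27.326) ≈ 4.7722 half-lives, so t½ = 119.3/4.7722 ≈ 24.999 years.

25.0 years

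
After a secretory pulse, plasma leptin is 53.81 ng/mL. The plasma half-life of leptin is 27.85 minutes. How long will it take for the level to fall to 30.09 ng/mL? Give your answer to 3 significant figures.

23.4 minutes

Fraction remaining = 30.09/53.81 ≈ 0.55919.
n = log₂(53.81/30.09) = ln(1.7883)/ln 2 ≈ 0.83859 half-lives.
t = n × t½ = 0.83859 × 27.85 ≈ 23.355 minutes.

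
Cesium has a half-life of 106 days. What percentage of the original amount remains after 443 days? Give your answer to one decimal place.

n = 443/106 ≈ 4.1792 half-lives.
Fraction remaining = (1/2)^4.1792 ≈ 0.055198, i.e. 5.5198%.

5.5%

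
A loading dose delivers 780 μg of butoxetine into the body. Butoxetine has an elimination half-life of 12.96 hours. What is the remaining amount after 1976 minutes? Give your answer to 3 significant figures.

Convert the elapsed time: 1976 minutes = 32.9333 hours.
Number of half-lives: n = 32.9333/12.96 ≈ 2.5412.
Remaining = 780 × (1/2)^2.5412 = 780 × 0.17181 ≈ 134.01 μg.

134 μg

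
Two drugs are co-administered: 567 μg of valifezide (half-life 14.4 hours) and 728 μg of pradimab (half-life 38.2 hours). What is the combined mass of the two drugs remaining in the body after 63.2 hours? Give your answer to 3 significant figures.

valifezide: 567 × (1/2)^(63.2/14.4) = 567 × (1/2)^4.3889 ≈ 27.064 μg.
pradimab: 728 × (1/2)^(63.2/38.2) = 728 × (1/2)^1.6545 ≈ 231.26 μg.
Total = 27.064 + 231.26 ≈ 258.32 μg.

258 μg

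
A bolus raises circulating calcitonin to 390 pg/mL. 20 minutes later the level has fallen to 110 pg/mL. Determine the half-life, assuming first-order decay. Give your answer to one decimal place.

11.0 minutes

A/A₀ = 110/390 ≈ 0.28205.
n = log₂(3.5455) ≈ 1.826 half-lives elapsed in 20 minutes.
t½ = 20/1.826 ≈ 10.953 minutes.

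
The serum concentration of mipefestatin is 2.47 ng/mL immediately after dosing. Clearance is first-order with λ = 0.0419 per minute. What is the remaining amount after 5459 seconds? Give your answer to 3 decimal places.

0.055 ng/mL

t½ = ln 2 / λ = 0.69315 / 0.0419 ≈ 16.543 minutes.
Convert the elapsed time: 5459 seconds = 90.9833 minutes.
Number of half-lives: n = 90.9833/16.543 ≈ 5.4998.
Remaining = 2.47 × (1/2)^5.4998 = 2.47 × 0.022099 ≈ 0.054586 ng/mL.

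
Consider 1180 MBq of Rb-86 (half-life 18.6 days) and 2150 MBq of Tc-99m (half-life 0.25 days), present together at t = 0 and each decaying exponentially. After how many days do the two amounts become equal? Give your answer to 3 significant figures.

Set 1180·(1/2)^(t/18.6) = 2150·(1/2)^(t/0.25).
Taking log₂: log₂(1180/2150) = t·(1/18.6 − 1/0.25).
log₂(0.54884) = -0.86555; 1/18.6 − 1/0.25 = -3.9462.
t = -0.86555 / -3.9462 ≈ 0.21934 days.

0.219 days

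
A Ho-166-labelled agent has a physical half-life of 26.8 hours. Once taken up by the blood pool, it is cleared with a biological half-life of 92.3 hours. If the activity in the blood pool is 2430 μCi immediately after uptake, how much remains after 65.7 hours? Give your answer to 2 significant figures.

1/t_eff = 1/t_phys + 1/t_biol = 1/26.8 + 1/92.3 = 0.048148 per hour.
t_eff = 26.8 × 92.3 / (26.8 + 92.3) ≈ 20.769 hours.
Remaining = 2430 × (1/2)^(65.7/20.769) = 2430 × (1/2)^3.1633 ≈ 271.24 μCi.

270 μCi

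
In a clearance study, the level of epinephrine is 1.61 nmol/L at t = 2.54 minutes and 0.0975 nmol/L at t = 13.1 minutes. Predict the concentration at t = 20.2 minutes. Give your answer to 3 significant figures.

Over Δt = 13.1 − 2.54 = 10.56 minutes, the level fell by a factor of 1.61/0.0975 ≈ 16.513.
n = log₂(16.513) ≈ 4.0455 half-lives, so t½ = 10.56/4.0455 ≈ 2.6103 minutes.
From t = 13.1 to t = 20.2: 0.0975 × (1/2)^((20.2−13.1)/2.6103) ≈ 0.014798 nmol/L.

0.0148 nmol/L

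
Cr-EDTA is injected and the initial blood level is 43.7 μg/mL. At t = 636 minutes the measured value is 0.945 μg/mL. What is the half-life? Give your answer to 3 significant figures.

A/A₀ = 0.945/43.7 ≈ 0.021625.
n = log₂(46.243) ≈ 5.5312 half-lives elapsed in 636 minutes.
t½ = 636/5.5312 ≈ 114.98 minutes.

115 minutes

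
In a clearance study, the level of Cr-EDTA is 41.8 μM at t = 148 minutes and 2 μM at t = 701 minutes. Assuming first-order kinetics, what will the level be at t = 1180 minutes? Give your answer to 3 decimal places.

0.144 μM

Over Δt = 701 − 148 = 553 minutes, the level fell by a factor of 41.8/2 ≈ 20.9.
n = log₂(20.9) ≈ 4.3854 half-lives, so t½ = 553/4.3854 ≈ 126.1 minutes.
From t = 701 to t = 1180: 2 × (1/2)^((1180−701)/126.1) ≈ 0.14373 μM.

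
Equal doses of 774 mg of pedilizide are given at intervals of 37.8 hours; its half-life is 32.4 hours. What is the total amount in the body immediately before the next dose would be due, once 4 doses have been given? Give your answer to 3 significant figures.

597 mg

The 4 doses were given 151.2, 113.4, 75.6, 37.8 hours ago.
Total = 774·(1/2)^(151.2/32.4) + 774·(1/2)^(113.4/32.4) + 774·(1/2)^(75.6/32.4) + 774·(1/2)^(37.8/32.4)
      = 30.474 + 68.413 + 153.58 + 344.78 ≈ 597.25 mg.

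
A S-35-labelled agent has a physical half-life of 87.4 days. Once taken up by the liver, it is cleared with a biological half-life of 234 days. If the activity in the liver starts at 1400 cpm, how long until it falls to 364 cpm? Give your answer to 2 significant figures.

1/t_eff = 1/t_phys + 1/t_biol = 1/87.4 + 1/234 = 0.015715 per day.
t_eff = 87.4 × 234 / (87.4 + 234) ≈ 63.633 days.
n = log₂(1400/364) ≈ 1.9434; t = 1.9434 × 63.633 ≈ 123.67 days.

120 days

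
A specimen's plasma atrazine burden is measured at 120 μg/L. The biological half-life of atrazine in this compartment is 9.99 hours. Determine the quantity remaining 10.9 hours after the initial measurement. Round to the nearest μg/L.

Number of half-lives: n = 10.9/9.99 ≈ 1.0911.
Remaining = 120 × (1/2)^1.0911 = 120 × 0.46941 ≈ 56.329 μg/L.

56 μg/L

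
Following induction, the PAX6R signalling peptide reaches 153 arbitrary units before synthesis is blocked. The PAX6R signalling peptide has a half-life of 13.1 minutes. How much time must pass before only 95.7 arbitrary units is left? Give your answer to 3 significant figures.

8.87 minutes

Fraction remaining = 95.7/153 ≈ 0.62549.
n = log₂(153/95.7) = ln(1.5987)/ln 2 ≈ 0.67694 half-lives.
t = n × t½ = 0.67694 × 13.1 ≈ 8.8679 minutes.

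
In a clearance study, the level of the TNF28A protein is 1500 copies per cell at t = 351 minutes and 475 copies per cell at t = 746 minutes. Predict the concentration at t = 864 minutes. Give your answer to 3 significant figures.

337 copies per cell

Over Δt = 746 − 351 = 395 minutes, the level fell by a factor of 1500/475 ≈ 3.1579.
n = log₂(3.1579) ≈ 1.659 half-lives, so t½ = 395/1.659 ≈ 238.1 minutes.
From t = 746 to t = 864: 475 × (1/2)^((864−746)/238.1) ≈ 336.9 copies per cell.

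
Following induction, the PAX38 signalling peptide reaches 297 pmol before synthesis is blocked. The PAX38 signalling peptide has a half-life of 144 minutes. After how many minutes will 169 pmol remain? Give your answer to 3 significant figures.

117 minutes

Fraction remaining = 169/297 ≈ 0.56902.
n = log₂(297/169) = ln(1.7574)/ln 2 ≈ 0.81344 half-lives.
t = n × t½ = 0.81344 × 144 ≈ 117.14 minutes.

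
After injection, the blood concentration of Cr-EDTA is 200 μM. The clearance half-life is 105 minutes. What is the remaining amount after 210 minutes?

50 μM

Elapsed time is 2 half-lives (210/105).
Each half-life halves the amount: 200 × (1/2)^2 = 200/4 = 50 μM.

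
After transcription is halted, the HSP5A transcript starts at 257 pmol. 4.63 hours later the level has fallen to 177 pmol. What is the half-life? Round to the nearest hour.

9 hours

A/A₀ = 177/257 ≈ 0.68872.
n = log₂(1.452) ≈ 0.53802 half-lives elapsed in 4.63 hours.
t½ = 4.63/0.53802 ≈ 8.6056 hours.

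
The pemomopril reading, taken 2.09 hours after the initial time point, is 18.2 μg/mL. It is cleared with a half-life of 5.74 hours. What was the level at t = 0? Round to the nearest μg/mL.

Number of half-lives elapsed: n = 2.09/5.74 ≈ 0.36411.
A₀ = A × 2^n = 18.2 × 2^0.36411 = 18.2 × 1.2871 ≈ 23.425 μg/mL.

23 μg/mL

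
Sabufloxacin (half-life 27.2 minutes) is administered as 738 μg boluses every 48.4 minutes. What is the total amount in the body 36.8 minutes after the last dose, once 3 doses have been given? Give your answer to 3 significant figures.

The 3 doses were given 133.6, 85.2, 36.8 minutes ago.
Total = 738·(1/2)^(133.6/27.2) + 738·(1/2)^(85.2/27.2) + 738·(1/2)^(36.8/27.2)
      = 24.517 + 84.164 + 288.92 ≈ 397.6 μg.

398 μg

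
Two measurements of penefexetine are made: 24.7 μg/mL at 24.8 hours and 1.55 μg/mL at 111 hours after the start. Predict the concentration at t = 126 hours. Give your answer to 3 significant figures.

0.957 μg/mL

Over Δt = 111 − 24.8 = 86.2 hours, the level fell by a factor of 24.7/1.55 ≈ 15.935.
n = log₂(15.935) ≈ 3.9942 half-lives, so t½ = 86.2/3.9942 ≈ 21.581 hours.
From t = 111 to t = 126: 1.55 × (1/2)^((126−111)/21.581) ≈ 0.95742 μg/mL.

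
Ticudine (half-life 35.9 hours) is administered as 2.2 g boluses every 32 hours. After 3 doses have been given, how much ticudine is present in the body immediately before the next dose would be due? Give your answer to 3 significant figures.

The 3 doses were given 96, 64, 32 hours ago.
Total = 2.2·(1/2)^(96/35.9) + 2.2·(1/2)^(64/35.9) + 2.2·(1/2)^(32/35.9)
      = 0.3447 + 0.63939 + 1.186 ≈ 2.1701 g.

2.17 g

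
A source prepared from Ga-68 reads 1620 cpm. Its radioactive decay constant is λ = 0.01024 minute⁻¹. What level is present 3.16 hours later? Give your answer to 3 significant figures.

t½ = ln 2 / λ = 0.69315 / 0.01024 ≈ 67.69 minutes.
Convert the elapsed time: 3.16 hours = 189.6 minutes.
Number of half-lives: n = 189.6/67.69 ≈ 2.801.
Remaining = 1620 × (1/2)^2.801 = 1620 × 0.14349 ≈ 232.45 cpm.

232 cpm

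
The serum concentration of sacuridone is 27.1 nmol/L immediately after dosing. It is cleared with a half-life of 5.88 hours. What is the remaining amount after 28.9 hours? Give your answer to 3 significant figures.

0.898 nmol/L

Number of half-lives: n = 28.9/5.88 ≈ 4.915.
Remaining = 27.1 × (1/2)^4.915 = 27.1 × 0.033147 ≈ 0.89829 nmol/L.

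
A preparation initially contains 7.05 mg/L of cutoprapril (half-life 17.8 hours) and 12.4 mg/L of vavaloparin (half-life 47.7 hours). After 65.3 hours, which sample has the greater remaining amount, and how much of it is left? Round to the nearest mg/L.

cutoprapril: 7.05 × (1/2)^3.6685 ≈ 0.55443 mg/L.
vavaloparin: 12.4 × (1/2)^1.369 ≈ 4.8009 mg/L.
Vavaloparin has more remaining, at ≈ 4.8009 mg/L.

vavaloparin, 5 mg/L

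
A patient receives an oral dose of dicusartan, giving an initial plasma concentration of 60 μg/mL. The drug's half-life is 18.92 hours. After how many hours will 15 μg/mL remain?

15/60 = 1/4, so 2 half-lives have elapsed.
t = 2 × 18.92 = 37.84 hours.

37.84 hours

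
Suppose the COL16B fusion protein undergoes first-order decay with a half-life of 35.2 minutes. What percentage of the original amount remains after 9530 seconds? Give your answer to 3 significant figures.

4.38%

9530 seconds = 158.833 minutes.
n = 158.833/35.2 ≈ 4.5123 half-lives.
Fraction remaining = (1/2)^4.5123 ≈ 0.043819, i.e. 4.3819%.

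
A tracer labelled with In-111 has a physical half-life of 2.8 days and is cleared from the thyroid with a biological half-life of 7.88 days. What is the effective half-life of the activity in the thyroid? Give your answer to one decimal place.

2.1 days

1/t_eff = 1/t_phys + 1/t_biol = 1/2.8 + 1/7.88 = 0.48405 per day.
t_eff = 2.8 × 7.88 / (2.8 + 7.88) ≈ 2.0659 days.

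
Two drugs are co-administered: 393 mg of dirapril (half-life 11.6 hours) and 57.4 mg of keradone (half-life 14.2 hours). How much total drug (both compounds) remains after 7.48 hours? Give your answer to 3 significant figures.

dirapril: 393 × (1/2)^(7.48/11.6) = 393 × (1/2)^0.64483 ≈ 251.35 mg.
keradone: 57.4 × (1/2)^(7.48/14.2) = 57.4 × (1/2)^0.52676 ≈ 39.842 mg.
Total = 251.35 + 39.842 ≈ 291.19 mg.

291 mg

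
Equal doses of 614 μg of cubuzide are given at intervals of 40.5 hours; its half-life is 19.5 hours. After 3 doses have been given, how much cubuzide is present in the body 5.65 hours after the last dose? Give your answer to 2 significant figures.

The 3 doses were given 86.65, 46.15, 5.65 hours ago.
Total = 614·(1/2)^(86.65/19.5) + 614·(1/2)^(46.15/19.5) + 614·(1/2)^(5.65/19.5)
      = 28.217 + 119.05 + 502.28 ≈ 649.55 μg.

650 μg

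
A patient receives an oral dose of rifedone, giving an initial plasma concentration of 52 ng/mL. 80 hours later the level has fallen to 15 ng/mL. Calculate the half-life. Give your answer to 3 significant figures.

A/A₀ = 15/52 ≈ 0.28846.
n = log₂(3.4667) ≈ 1.7935 half-lives elapsed in 80 hours.
t½ = 80/1.7935 ≈ 44.604 hours.

44.6 hours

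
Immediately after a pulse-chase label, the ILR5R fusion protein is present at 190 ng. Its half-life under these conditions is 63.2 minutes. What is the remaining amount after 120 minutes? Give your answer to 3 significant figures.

Number of half-lives: n = 120/63.2 ≈ 1.8987.
Remaining = 190 × (1/2)^1.8987 = 190 × 0.26818 ≈ 50.954 ng.

51.0 ng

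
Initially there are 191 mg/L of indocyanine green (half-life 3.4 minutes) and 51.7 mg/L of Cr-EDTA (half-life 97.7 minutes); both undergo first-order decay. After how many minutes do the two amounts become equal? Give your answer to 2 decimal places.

6.64 minutes

Set 191·(1/2)^(t/3.4) = 51.7·(1/2)^(t/97.7).
Taking log₂: log₂(191/51.7) = t·(1/3.4 − 1/97.7).
log₂(3.6944) = 1.8853; 1/3.4 − 1/97.7 = 0.28388.
t = 1.8853 / 0.28388 ≈ 6.6413 minutes.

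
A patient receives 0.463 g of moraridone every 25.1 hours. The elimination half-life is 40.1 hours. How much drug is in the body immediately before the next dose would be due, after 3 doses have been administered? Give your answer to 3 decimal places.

The 3 doses were given 75.3, 50.2, 25.1 hours ago.
Total = 0.463·(1/2)^(75.3/40.1) + 0.463·(1/2)^(50.2/40.1) + 0.463·(1/2)^(25.1/40.1)
      = 0.12598 + 0.19442 + 0.30002 ≈ 0.62042 g.

0.620 g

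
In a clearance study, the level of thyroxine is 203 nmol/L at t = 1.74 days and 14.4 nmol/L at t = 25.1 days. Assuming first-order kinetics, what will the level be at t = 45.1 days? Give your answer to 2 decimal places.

1.49 nmol/L

Over Δt = 25.1 − 1.74 = 23.36 days, the level fell by a factor of 203/14.4 ≈ 14.097.
n = log₂(14.097) ≈ 3.8173 half-lives, so t½ = 23.36/3.8173 ≈ 6.1194 days.
From t = 25.1 to t = 45.1: 14.4 × (1/2)^((45.1−25.1)/6.1194) ≈ 1.4946 nmol/L.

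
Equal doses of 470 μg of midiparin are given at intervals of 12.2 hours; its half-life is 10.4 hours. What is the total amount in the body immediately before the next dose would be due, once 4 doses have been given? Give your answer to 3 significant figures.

360 μg

The 4 doses were given 48.8, 36.6, 24.4, 12.2 hours ago.
Total = 470·(1/2)^(48.8/10.4) + 470·(1/2)^(36.6/10.4) + 470·(1/2)^(24.4/10.4) + 470·(1/2)^(12.2/10.4)
      = 18.179 + 40.992 + 92.435 + 208.43 ≈ 360.04 μg.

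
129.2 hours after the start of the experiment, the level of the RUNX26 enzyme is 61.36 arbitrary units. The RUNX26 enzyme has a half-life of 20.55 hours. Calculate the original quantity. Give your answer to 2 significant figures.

Number of half-lives elapsed: n = 129.2/20.55 ≈ 6.2871.
A₀ = A × 2^n = 61.36 × 2^6.2871 = 61.36 × 78.092 ≈ 4791.7 arbitrary units.

4800 arbitrary units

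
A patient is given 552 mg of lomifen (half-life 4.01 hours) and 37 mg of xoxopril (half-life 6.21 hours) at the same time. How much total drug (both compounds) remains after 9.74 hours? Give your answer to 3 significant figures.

115 mg

lomifen: 552 × (1/2)^(9.74/4.01) = 552 × (1/2)^2.4289 ≈ 102.51 mg.
xoxopril: 37 × (1/2)^(9.74/6.21) = 37 × (1/2)^1.5684 ≈ 12.475 mg.
Total = 102.51 + 12.475 ≈ 114.98 mg.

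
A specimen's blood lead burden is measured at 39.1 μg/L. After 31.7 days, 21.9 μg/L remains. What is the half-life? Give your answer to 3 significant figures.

37.9 days

A/A₀ = 21.9/39.1 ≈ 0.5601.
n = log₂(1.7854) ≈ 0.83624 half-lives elapsed in 31.7 days.
t½ = 31.7/0.83624 ≈ 37.908 days.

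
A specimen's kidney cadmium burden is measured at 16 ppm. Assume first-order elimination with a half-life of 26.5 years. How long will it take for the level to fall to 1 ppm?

1/16 = 1/16, so 4 half-lives have elapsed.
t = 4 × 26.5 = 106 years.

106 years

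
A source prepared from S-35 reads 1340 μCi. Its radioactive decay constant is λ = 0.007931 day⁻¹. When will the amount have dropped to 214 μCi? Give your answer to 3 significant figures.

231 days

t½ = ln 2 / λ = 0.69315 / 0.007931 ≈ 87.397 days.
Fraction remaining = 214/1340 ≈ 0.1597.
n = log₂(1340/214) = ln(6.2617)/ln 2 ≈ 2.6466 half-lives.
t = n × t½ = 2.6466 × 87.397 ≈ 231.3 days.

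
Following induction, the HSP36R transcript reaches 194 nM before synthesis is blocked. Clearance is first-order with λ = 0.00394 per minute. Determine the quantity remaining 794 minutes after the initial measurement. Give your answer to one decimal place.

t½ = ln 2 / λ = 0.69315 / 0.00394 ≈ 175.93 minutes.
Number of half-lives: n = 794/175.93 ≈ 4.5133.
Remaining = 194 × (1/2)^4.5133 = 194 × 0.04379 ≈ 8.4952 nM.

8.5 nM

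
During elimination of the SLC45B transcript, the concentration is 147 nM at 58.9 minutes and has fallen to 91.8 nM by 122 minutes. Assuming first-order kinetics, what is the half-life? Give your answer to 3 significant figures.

92.9 minutes

Over Δt = 122 − 58.9 = 63.1 minutes, the level fell by a factor of 147/91.8 ≈ 1.6013.
n = log₂(1.6013) ≈ 0.67925 half-lives, so t½ = 63.1/0.67925 ≈ 92.897 minutes.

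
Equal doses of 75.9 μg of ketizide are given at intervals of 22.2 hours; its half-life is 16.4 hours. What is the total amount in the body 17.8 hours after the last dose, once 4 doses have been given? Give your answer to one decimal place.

57.4 μg

The 4 doses were given 84.4, 62.2, 40, 17.8 hours ago.
Total = 75.9·(1/2)^(84.4/16.4) + 75.9·(1/2)^(62.2/16.4) + 75.9·(1/2)^(40/16.4) + 75.9·(1/2)^(17.8/16.4)
      = 2.1431 + 5.4768 + 13.997 + 35.77 ≈ 57.386 μg.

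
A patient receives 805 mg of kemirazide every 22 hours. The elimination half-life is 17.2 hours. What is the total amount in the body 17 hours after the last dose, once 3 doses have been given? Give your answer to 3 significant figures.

The 3 doses were given 61, 39, 17 hours ago.
Total = 805·(1/2)^(61/17.2) + 805·(1/2)^(39/17.2) + 805·(1/2)^(17/17.2)
      = 68.895 + 167.2 + 405.76 ≈ 641.85 mg.

642 mg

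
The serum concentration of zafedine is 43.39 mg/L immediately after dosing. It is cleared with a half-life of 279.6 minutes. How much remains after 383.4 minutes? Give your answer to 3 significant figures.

Number of half-lives: n = 383.4/279.6 ≈ 1.3712.
Remaining = 43.39 × (1/2)^1.3712 = 43.39 × 0.38656 ≈ 16.773 mg/L.

16.8 mg/L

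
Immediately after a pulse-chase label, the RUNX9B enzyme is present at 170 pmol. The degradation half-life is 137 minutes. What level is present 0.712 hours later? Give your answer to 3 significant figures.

137 pmol

Convert the elapsed time: 0.712 hours = 42.72 minutes.
Number of half-lives: n = 42.72/137 ≈ 0.31182.
Remaining = 170 × (1/2)^0.31182 = 170 × 0.80562 ≈ 136.96 pmol.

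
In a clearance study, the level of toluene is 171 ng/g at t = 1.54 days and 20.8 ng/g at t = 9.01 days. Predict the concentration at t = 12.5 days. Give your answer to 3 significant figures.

7.77 ng/g

Over Δt = 9.01 − 1.54 = 7.47 days, the level fell by a factor of 171/20.8 ≈ 8.2212.
n = log₂(8.2212) ≈ 3.0393 half-lives, so t½ = 7.47/3.0393 ≈ 2.4578 days.
From t = 9.01 to t = 12.5: 20.8 × (1/2)^((12.5−9.01)/2.4578) ≈ 7.7733 ng/g.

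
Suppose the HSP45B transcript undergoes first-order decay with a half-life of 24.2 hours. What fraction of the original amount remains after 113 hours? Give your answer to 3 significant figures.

n = 113/24.2 ≈ 4.6694 half-lives.
Fraction remaining = (1/2)^4.6694 ≈ 0.039297.

0.0393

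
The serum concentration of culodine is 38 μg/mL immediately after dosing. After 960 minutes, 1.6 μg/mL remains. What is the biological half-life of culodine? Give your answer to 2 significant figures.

210 minutes

A/A₀ = 1.6/38 ≈ 0.042105.
n = log₂(23.75) ≈ 4.5699 half-lives elapsed in 960 minutes.
t½ = 960/4.5699 ≈ 210.07 minutes.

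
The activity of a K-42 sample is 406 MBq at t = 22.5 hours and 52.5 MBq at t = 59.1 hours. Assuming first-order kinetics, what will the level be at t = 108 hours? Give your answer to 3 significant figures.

3.41 MBq

Over Δt = 59.1 − 22.5 = 36.6 hours, the level fell by a factor of 406/52.5 ≈ 7.7333.
n = log₂(7.7333) ≈ 2.9511 half-lives, so t½ = 36.6/2.9511 ≈ 12.402 hours.
From t = 59.1 to t = 108: 52.5 × (1/2)^((108−59.1)/12.402) ≈ 3.4138 MBq.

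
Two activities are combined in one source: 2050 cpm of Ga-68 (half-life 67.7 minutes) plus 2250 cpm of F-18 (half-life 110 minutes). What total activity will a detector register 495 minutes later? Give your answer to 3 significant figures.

Ga-68: 2050 × (1/2)^(495/67.7) = 2050 × (1/2)^7.3117 ≈ 12.904 cpm.
F-18: 2250 × (1/2)^(495/110) = 2250 × (1/2)^4.5 ≈ 99.437 cpm.
Total = 12.904 + 99.437 ≈ 112.34 cpm.

112 cpm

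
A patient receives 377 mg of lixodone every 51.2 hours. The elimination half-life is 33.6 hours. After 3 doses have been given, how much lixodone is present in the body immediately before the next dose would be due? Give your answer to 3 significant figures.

The 3 doses were given 153.6, 102.4, 51.2 hours ago.
Total = 377·(1/2)^(153.6/33.6) + 377·(1/2)^(102.4/33.6) + 377·(1/2)^(51.2/33.6)
      = 15.856 + 45.595 + 131.11 ≈ 192.56 mg.

193 mg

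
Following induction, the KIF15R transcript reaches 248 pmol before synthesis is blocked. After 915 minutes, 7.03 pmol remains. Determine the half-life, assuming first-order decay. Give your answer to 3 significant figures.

178 minutes

A/A₀ = 7.03/248 ≈ 0.028347.
n = log₂(35.277) ≈ 5.1407 half-lives elapsed in 915 minutes.
t½ = 915/5.1407 ≈ 177.99 minutes.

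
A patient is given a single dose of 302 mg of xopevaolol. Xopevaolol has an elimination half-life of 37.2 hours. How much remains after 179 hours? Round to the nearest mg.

Number of half-lives: n = 179/37.2 ≈ 4.8118.
Remaining = 302 × (1/2)^4.8118 = 302 × 0.035604 ≈ 10.752 mg.

11 mg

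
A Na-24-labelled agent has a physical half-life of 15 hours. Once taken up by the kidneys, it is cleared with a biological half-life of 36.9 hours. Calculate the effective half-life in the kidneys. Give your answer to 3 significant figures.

1/t_eff = 1/t_phys + 1/t_biol = 1/15 + 1/36.9 = 0.093767 per hour.
t_eff = 15 × 36.9 / (15 + 36.9) ≈ 10.665 hours.

10.7 hours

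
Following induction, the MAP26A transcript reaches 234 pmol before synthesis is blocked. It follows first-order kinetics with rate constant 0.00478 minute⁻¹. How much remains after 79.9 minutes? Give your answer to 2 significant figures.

t½ = ln 2 / k = 0.69315 / 0.00478 ≈ 145.01 minutes.
Number of half-lives: n = 79.9/145.01 ≈ 0.551.
Remaining = 234 × (1/2)^0.551 = 234 × 0.68255 ≈ 159.72 pmol.

160 pmol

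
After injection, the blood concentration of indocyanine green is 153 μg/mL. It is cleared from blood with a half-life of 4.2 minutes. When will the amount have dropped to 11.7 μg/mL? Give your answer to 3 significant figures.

Fraction remaining = 11.7/153 ≈ 0.076471.
n = log₂(153/11.7) = ln(13.077)/ln 2 ≈ 3.709 half-lives.
t = n × t½ = 3.709 × 4.2 ≈ 15.578 minutes.

15.6 minutes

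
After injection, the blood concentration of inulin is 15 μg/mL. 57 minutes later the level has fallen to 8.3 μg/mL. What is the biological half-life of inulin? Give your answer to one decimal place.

A/A₀ = 8.3/15 ≈ 0.55333.
n = log₂(1.8072) ≈ 0.85378 half-lives elapsed in 57 minutes.
t½ = 57/0.85378 ≈ 66.762 minutes.

66.8 minutes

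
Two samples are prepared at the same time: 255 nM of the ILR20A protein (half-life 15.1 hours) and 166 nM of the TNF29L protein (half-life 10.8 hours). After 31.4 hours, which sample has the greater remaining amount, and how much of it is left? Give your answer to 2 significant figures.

ILR20A protein, 60 nM

ILR20A protein: 255 × (1/2)^2.0795 ≈ 60.333 nM.
TNF29L protein: 166 × (1/2)^2.9074 ≈ 22.125 nM.
ILR20A protein has more remaining, at ≈ 60.333 nM.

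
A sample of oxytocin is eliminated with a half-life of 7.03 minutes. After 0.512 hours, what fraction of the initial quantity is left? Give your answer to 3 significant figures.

0.0484

0.512 hours = 30.72 minutes.
n = 30.72/7.03 ≈ 4.3698 half-lives.
Fraction remaining = (1/2)^4.3698 ≈ 0.048367.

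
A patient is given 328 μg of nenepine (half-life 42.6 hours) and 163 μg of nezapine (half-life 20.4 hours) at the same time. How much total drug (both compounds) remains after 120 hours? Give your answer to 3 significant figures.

nenepine: 328 × (1/2)^(120/42.6) = 328 × (1/2)^2.8169 ≈ 46.548 μg.
nezapine: 163 × (1/2)^(120/20.4) = 163 × (1/2)^5.8824 ≈ 2.7633 μg.
Total = 46.548 + 2.7633 ≈ 49.311 μg.

49.3 μg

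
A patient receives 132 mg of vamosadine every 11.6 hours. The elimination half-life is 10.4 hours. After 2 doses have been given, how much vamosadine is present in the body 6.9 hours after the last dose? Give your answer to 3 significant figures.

The 2 doses were given 18.5, 6.9 hours ago.
Total = 132·(1/2)^(18.5/10.4) + 132·(1/2)^(6.9/10.4)
      = 38.467 + 83.34 ≈ 121.81 mg.

122 mg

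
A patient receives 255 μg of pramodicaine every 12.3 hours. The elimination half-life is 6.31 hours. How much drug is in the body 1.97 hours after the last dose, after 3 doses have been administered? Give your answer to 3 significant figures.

The 3 doses were given 26.57, 14.27, 1.97 hours ago.
Total = 255·(1/2)^(26.57/6.31) + 255·(1/2)^(14.27/6.31) + 255·(1/2)^(1.97/6.31)
      = 13.771 + 53.182 + 205.38 ≈ 272.33 μg.

272 μg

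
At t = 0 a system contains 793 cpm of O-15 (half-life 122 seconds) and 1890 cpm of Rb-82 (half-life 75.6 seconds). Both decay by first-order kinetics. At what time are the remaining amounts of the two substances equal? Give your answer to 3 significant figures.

Set 793·(1/2)^(t/122) = 1890·(1/2)^(t/75.6).
Taking log₂: log₂(793/1890) = t·(1/122 − 1/75.6).
log₂(0.41958) = -1.253; 1/122 − 1/75.6 = -0.0050308.
t = -1.253 / -0.0050308 ≈ 249.06 seconds.

249 seconds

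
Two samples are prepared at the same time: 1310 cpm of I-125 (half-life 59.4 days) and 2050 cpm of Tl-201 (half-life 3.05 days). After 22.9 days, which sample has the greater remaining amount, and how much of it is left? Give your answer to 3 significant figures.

I-125: 1310 × (1/2)^0.38552 ≈ 1002.8 cpm.
Tl-201: 2050 × (1/2)^7.5082 ≈ 11.261 cpm.
I-125 has more remaining, at ≈ 1002.8 cpm.

I-125, 1000 cpm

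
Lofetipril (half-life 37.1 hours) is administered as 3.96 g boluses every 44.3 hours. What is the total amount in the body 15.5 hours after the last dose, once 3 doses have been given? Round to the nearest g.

5 g

The 3 doses were given 104.1, 59.8, 15.5 hours ago.
Total = 3.96·(1/2)^(104.1/37.1) + 3.96·(1/2)^(59.8/37.1) + 3.96·(1/2)^(15.5/37.1)
      = 0.56627 + 1.2956 + 2.9643 ≈ 4.8262 g.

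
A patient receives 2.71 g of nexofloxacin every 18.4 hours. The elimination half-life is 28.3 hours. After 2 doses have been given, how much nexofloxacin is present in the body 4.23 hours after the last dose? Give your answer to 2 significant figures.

The 2 doses were given 22.63, 4.23 hours ago.
Total = 2.71·(1/2)^(22.63/28.3) + 2.71·(1/2)^(4.23/28.3)
      = 1.5569 + 2.4433 ≈ 4.0002 g.

4.0 g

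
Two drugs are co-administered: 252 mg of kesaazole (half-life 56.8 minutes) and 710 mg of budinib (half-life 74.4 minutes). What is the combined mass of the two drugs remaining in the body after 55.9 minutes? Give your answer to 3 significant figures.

kesaazole: 252 × (1/2)^(55.9/56.8) = 252 × (1/2)^0.98415 ≈ 127.39 mg.
budinib: 710 × (1/2)^(55.9/74.4) = 710 × (1/2)^0.75134 ≈ 421.78 mg.
Total = 127.39 + 421.78 ≈ 549.17 mg.

549 mg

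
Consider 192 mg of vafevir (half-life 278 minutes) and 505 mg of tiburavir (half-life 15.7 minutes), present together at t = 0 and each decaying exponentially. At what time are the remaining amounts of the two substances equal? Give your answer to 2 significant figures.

Set 192·(1/2)^(t/278) = 505·(1/2)^(t/15.7).
Taking log₂: log₂(192/505) = t·(1/278 − 1/15.7).
log₂(0.3802) = -1.3952; 1/278 − 1/15.7 = -0.060097.
t = -1.3952 / -0.060097 ≈ 23.215 minutes.

23 minutes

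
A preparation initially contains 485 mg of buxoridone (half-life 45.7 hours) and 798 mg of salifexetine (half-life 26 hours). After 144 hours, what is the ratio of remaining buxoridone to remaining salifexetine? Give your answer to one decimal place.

buxoridone: 485 × (1/2)^(144/45.7) = 485 × (1/2)^3.151 ≈ 54.601 mg.
salifexetine: 798 × (1/2)^(144/26) = 798 × (1/2)^5.5385 ≈ 17.17 mg.
Ratio ≈ 54.601 / 17.17 ≈ 3.1801.

3.2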